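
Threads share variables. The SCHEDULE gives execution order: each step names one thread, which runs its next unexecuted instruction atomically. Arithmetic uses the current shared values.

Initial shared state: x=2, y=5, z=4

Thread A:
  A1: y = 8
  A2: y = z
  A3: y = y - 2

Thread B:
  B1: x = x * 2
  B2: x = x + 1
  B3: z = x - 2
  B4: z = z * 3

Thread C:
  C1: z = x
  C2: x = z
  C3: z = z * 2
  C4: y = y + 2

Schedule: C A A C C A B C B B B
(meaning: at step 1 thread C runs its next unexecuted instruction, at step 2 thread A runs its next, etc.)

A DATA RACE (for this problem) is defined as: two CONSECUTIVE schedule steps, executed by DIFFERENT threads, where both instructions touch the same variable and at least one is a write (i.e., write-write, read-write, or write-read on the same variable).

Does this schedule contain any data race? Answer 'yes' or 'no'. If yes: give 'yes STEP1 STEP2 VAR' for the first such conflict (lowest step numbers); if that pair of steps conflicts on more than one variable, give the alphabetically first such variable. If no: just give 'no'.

Answer: no

Derivation:
Steps 1,2: C(r=x,w=z) vs A(r=-,w=y). No conflict.
Steps 2,3: same thread (A). No race.
Steps 3,4: A(r=z,w=y) vs C(r=z,w=x). No conflict.
Steps 4,5: same thread (C). No race.
Steps 5,6: C(r=z,w=z) vs A(r=y,w=y). No conflict.
Steps 6,7: A(r=y,w=y) vs B(r=x,w=x). No conflict.
Steps 7,8: B(r=x,w=x) vs C(r=y,w=y). No conflict.
Steps 8,9: C(r=y,w=y) vs B(r=x,w=x). No conflict.
Steps 9,10: same thread (B). No race.
Steps 10,11: same thread (B). No race.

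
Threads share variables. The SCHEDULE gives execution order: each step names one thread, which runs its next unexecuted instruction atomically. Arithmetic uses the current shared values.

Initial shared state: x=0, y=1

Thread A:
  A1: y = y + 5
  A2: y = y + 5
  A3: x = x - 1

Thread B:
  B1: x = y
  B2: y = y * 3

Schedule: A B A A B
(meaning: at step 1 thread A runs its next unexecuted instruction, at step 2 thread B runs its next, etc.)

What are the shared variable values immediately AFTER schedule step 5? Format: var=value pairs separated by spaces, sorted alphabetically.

Step 1: thread A executes A1 (y = y + 5). Shared: x=0 y=6. PCs: A@1 B@0
Step 2: thread B executes B1 (x = y). Shared: x=6 y=6. PCs: A@1 B@1
Step 3: thread A executes A2 (y = y + 5). Shared: x=6 y=11. PCs: A@2 B@1
Step 4: thread A executes A3 (x = x - 1). Shared: x=5 y=11. PCs: A@3 B@1
Step 5: thread B executes B2 (y = y * 3). Shared: x=5 y=33. PCs: A@3 B@2

Answer: x=5 y=33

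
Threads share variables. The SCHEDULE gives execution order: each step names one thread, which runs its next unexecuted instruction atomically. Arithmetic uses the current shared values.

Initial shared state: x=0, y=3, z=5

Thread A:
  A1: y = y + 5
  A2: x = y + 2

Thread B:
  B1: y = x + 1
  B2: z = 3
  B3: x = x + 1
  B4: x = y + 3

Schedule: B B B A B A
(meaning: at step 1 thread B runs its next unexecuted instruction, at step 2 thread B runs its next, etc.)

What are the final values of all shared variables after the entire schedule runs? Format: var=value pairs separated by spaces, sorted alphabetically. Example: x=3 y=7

Answer: x=8 y=6 z=3

Derivation:
Step 1: thread B executes B1 (y = x + 1). Shared: x=0 y=1 z=5. PCs: A@0 B@1
Step 2: thread B executes B2 (z = 3). Shared: x=0 y=1 z=3. PCs: A@0 B@2
Step 3: thread B executes B3 (x = x + 1). Shared: x=1 y=1 z=3. PCs: A@0 B@3
Step 4: thread A executes A1 (y = y + 5). Shared: x=1 y=6 z=3. PCs: A@1 B@3
Step 5: thread B executes B4 (x = y + 3). Shared: x=9 y=6 z=3. PCs: A@1 B@4
Step 6: thread A executes A2 (x = y + 2). Shared: x=8 y=6 z=3. PCs: A@2 B@4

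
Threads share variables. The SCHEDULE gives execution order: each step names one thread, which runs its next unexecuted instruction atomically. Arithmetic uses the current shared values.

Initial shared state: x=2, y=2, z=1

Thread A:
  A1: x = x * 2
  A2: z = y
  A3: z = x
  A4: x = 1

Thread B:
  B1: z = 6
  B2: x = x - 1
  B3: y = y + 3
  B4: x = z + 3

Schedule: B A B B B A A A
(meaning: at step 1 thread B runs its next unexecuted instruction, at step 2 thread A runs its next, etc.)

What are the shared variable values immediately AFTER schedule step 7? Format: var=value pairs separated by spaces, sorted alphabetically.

Step 1: thread B executes B1 (z = 6). Shared: x=2 y=2 z=6. PCs: A@0 B@1
Step 2: thread A executes A1 (x = x * 2). Shared: x=4 y=2 z=6. PCs: A@1 B@1
Step 3: thread B executes B2 (x = x - 1). Shared: x=3 y=2 z=6. PCs: A@1 B@2
Step 4: thread B executes B3 (y = y + 3). Shared: x=3 y=5 z=6. PCs: A@1 B@3
Step 5: thread B executes B4 (x = z + 3). Shared: x=9 y=5 z=6. PCs: A@1 B@4
Step 6: thread A executes A2 (z = y). Shared: x=9 y=5 z=5. PCs: A@2 B@4
Step 7: thread A executes A3 (z = x). Shared: x=9 y=5 z=9. PCs: A@3 B@4

Answer: x=9 y=5 z=9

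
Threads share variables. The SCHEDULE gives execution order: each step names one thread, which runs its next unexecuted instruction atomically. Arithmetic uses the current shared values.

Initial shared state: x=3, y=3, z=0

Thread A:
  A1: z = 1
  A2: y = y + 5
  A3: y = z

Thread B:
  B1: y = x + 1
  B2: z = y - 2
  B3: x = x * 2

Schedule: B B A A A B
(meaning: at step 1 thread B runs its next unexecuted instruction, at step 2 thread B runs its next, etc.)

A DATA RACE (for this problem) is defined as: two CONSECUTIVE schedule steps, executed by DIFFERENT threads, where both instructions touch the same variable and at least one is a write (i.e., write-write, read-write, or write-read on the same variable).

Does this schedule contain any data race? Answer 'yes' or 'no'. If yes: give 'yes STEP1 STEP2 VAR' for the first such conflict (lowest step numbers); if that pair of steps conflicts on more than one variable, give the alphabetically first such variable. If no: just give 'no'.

Steps 1,2: same thread (B). No race.
Steps 2,3: B(z = y - 2) vs A(z = 1). RACE on z (W-W).
Steps 3,4: same thread (A). No race.
Steps 4,5: same thread (A). No race.
Steps 5,6: A(r=z,w=y) vs B(r=x,w=x). No conflict.
First conflict at steps 2,3.

Answer: yes 2 3 z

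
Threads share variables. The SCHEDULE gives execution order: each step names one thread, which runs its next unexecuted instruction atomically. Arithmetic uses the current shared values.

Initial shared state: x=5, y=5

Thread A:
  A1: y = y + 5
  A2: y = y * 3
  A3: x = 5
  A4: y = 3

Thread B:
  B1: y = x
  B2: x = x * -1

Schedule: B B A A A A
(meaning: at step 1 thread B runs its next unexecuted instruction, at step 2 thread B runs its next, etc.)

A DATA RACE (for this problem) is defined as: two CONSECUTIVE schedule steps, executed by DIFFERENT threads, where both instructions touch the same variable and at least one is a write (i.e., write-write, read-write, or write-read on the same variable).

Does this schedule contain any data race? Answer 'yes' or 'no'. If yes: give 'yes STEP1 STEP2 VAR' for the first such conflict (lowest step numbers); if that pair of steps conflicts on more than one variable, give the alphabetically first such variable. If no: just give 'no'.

Answer: no

Derivation:
Steps 1,2: same thread (B). No race.
Steps 2,3: B(r=x,w=x) vs A(r=y,w=y). No conflict.
Steps 3,4: same thread (A). No race.
Steps 4,5: same thread (A). No race.
Steps 5,6: same thread (A). No race.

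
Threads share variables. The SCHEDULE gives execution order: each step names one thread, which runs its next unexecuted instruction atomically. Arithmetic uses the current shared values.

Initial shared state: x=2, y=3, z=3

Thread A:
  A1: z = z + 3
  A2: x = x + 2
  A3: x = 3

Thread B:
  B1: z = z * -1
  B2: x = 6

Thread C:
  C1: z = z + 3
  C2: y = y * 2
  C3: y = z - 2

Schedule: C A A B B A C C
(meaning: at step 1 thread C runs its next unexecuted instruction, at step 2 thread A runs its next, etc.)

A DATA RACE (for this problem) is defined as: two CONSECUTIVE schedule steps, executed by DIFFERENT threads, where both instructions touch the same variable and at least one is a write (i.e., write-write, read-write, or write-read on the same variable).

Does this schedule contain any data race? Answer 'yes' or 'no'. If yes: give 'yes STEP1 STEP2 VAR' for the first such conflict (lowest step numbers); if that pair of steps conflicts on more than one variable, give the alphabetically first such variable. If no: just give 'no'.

Steps 1,2: C(z = z + 3) vs A(z = z + 3). RACE on z (W-W).
Steps 2,3: same thread (A). No race.
Steps 3,4: A(r=x,w=x) vs B(r=z,w=z). No conflict.
Steps 4,5: same thread (B). No race.
Steps 5,6: B(x = 6) vs A(x = 3). RACE on x (W-W).
Steps 6,7: A(r=-,w=x) vs C(r=y,w=y). No conflict.
Steps 7,8: same thread (C). No race.
First conflict at steps 1,2.

Answer: yes 1 2 z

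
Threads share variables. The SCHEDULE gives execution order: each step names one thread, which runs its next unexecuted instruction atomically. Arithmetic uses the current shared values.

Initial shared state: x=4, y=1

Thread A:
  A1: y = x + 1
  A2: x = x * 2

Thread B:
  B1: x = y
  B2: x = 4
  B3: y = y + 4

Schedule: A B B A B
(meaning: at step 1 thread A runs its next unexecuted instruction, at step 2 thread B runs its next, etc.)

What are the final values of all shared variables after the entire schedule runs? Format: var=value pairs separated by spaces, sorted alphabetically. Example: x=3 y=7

Step 1: thread A executes A1 (y = x + 1). Shared: x=4 y=5. PCs: A@1 B@0
Step 2: thread B executes B1 (x = y). Shared: x=5 y=5. PCs: A@1 B@1
Step 3: thread B executes B2 (x = 4). Shared: x=4 y=5. PCs: A@1 B@2
Step 4: thread A executes A2 (x = x * 2). Shared: x=8 y=5. PCs: A@2 B@2
Step 5: thread B executes B3 (y = y + 4). Shared: x=8 y=9. PCs: A@2 B@3

Answer: x=8 y=9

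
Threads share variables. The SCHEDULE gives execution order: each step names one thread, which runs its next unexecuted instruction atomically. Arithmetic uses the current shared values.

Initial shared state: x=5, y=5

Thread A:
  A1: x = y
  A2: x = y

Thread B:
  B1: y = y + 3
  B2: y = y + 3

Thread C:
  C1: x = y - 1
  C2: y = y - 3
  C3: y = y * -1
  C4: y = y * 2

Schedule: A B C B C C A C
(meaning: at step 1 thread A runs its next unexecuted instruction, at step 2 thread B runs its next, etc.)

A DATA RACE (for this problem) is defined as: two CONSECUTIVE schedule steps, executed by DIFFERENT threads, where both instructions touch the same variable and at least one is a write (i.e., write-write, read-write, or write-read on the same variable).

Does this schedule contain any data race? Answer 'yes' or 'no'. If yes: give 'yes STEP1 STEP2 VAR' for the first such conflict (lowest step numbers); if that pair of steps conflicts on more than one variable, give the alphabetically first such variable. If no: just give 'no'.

Answer: yes 1 2 y

Derivation:
Steps 1,2: A(x = y) vs B(y = y + 3). RACE on y (R-W).
Steps 2,3: B(y = y + 3) vs C(x = y - 1). RACE on y (W-R).
Steps 3,4: C(x = y - 1) vs B(y = y + 3). RACE on y (R-W).
Steps 4,5: B(y = y + 3) vs C(y = y - 3). RACE on y (W-W).
Steps 5,6: same thread (C). No race.
Steps 6,7: C(y = y * -1) vs A(x = y). RACE on y (W-R).
Steps 7,8: A(x = y) vs C(y = y * 2). RACE on y (R-W).
First conflict at steps 1,2.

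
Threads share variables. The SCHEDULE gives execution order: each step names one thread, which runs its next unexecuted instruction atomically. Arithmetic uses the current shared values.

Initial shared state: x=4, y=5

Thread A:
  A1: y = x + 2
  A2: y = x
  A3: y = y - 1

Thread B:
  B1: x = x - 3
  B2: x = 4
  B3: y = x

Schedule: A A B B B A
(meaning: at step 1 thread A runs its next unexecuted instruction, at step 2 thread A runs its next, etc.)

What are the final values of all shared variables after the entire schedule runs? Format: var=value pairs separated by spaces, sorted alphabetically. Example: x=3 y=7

Answer: x=4 y=3

Derivation:
Step 1: thread A executes A1 (y = x + 2). Shared: x=4 y=6. PCs: A@1 B@0
Step 2: thread A executes A2 (y = x). Shared: x=4 y=4. PCs: A@2 B@0
Step 3: thread B executes B1 (x = x - 3). Shared: x=1 y=4. PCs: A@2 B@1
Step 4: thread B executes B2 (x = 4). Shared: x=4 y=4. PCs: A@2 B@2
Step 5: thread B executes B3 (y = x). Shared: x=4 y=4. PCs: A@2 B@3
Step 6: thread A executes A3 (y = y - 1). Shared: x=4 y=3. PCs: A@3 B@3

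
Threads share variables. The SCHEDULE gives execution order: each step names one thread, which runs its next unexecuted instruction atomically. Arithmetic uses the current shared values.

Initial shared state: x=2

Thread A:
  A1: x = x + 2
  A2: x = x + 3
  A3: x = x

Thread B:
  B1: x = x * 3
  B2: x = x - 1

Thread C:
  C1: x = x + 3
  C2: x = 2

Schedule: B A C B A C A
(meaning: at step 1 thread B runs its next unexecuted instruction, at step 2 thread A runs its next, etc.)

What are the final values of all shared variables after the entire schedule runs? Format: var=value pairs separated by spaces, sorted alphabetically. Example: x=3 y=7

Step 1: thread B executes B1 (x = x * 3). Shared: x=6. PCs: A@0 B@1 C@0
Step 2: thread A executes A1 (x = x + 2). Shared: x=8. PCs: A@1 B@1 C@0
Step 3: thread C executes C1 (x = x + 3). Shared: x=11. PCs: A@1 B@1 C@1
Step 4: thread B executes B2 (x = x - 1). Shared: x=10. PCs: A@1 B@2 C@1
Step 5: thread A executes A2 (x = x + 3). Shared: x=13. PCs: A@2 B@2 C@1
Step 6: thread C executes C2 (x = 2). Shared: x=2. PCs: A@2 B@2 C@2
Step 7: thread A executes A3 (x = x). Shared: x=2. PCs: A@3 B@2 C@2

Answer: x=2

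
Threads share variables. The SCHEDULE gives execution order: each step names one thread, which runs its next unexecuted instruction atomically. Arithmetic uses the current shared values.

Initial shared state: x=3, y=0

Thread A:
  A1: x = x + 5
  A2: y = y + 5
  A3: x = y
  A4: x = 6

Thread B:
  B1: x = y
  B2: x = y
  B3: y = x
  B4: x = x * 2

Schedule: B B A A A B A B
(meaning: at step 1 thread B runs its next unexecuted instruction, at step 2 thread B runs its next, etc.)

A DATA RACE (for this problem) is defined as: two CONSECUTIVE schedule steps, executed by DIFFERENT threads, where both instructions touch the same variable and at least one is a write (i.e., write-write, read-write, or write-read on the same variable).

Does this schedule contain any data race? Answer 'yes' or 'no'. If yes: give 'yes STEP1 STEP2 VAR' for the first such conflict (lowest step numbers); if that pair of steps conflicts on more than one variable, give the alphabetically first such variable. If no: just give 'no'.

Answer: yes 2 3 x

Derivation:
Steps 1,2: same thread (B). No race.
Steps 2,3: B(x = y) vs A(x = x + 5). RACE on x (W-W).
Steps 3,4: same thread (A). No race.
Steps 4,5: same thread (A). No race.
Steps 5,6: A(x = y) vs B(y = x). RACE on x (W-R), y (R-W). Multiple vars; alphabetically first is x.
Steps 6,7: B(y = x) vs A(x = 6). RACE on x (R-W).
Steps 7,8: A(x = 6) vs B(x = x * 2). RACE on x (W-W).
First conflict at steps 2,3.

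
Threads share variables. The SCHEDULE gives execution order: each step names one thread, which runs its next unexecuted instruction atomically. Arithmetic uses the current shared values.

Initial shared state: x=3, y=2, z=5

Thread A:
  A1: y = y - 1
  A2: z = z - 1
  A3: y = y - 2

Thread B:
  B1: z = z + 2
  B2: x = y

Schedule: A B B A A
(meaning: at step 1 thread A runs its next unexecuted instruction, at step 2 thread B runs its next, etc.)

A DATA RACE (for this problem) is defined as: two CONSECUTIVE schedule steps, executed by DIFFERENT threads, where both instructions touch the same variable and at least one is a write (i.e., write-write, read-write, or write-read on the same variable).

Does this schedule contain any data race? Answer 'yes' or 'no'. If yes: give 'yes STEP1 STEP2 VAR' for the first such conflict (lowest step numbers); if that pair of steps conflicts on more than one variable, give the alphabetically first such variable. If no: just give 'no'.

Answer: no

Derivation:
Steps 1,2: A(r=y,w=y) vs B(r=z,w=z). No conflict.
Steps 2,3: same thread (B). No race.
Steps 3,4: B(r=y,w=x) vs A(r=z,w=z). No conflict.
Steps 4,5: same thread (A). No race.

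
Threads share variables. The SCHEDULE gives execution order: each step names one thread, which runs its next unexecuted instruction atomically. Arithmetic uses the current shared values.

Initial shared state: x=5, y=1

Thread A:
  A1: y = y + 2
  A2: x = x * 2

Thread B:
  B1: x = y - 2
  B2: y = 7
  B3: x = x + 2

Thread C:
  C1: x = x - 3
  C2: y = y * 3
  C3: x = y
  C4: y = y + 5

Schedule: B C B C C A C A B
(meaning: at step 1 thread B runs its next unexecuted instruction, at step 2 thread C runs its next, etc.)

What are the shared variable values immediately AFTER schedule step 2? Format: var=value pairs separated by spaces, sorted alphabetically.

Step 1: thread B executes B1 (x = y - 2). Shared: x=-1 y=1. PCs: A@0 B@1 C@0
Step 2: thread C executes C1 (x = x - 3). Shared: x=-4 y=1. PCs: A@0 B@1 C@1

Answer: x=-4 y=1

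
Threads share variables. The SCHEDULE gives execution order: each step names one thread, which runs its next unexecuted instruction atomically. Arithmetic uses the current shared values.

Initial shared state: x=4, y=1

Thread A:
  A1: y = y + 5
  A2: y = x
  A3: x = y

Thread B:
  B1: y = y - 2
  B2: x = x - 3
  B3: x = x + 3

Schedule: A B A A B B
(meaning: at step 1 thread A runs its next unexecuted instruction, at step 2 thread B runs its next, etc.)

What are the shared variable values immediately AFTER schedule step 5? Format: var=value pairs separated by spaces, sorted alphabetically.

Answer: x=1 y=4

Derivation:
Step 1: thread A executes A1 (y = y + 5). Shared: x=4 y=6. PCs: A@1 B@0
Step 2: thread B executes B1 (y = y - 2). Shared: x=4 y=4. PCs: A@1 B@1
Step 3: thread A executes A2 (y = x). Shared: x=4 y=4. PCs: A@2 B@1
Step 4: thread A executes A3 (x = y). Shared: x=4 y=4. PCs: A@3 B@1
Step 5: thread B executes B2 (x = x - 3). Shared: x=1 y=4. PCs: A@3 B@2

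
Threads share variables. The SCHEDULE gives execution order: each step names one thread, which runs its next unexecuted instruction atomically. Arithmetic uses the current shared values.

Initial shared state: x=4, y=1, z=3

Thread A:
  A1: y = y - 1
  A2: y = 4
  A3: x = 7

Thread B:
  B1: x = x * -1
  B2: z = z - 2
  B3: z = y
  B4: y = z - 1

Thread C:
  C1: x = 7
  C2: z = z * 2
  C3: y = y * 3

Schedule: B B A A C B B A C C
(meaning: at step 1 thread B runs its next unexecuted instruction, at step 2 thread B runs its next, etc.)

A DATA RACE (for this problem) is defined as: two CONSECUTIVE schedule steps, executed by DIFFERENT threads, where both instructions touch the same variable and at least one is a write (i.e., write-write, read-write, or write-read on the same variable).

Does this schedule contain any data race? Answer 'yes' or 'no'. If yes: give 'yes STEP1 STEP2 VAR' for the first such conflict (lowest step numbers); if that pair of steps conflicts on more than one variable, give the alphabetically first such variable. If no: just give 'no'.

Steps 1,2: same thread (B). No race.
Steps 2,3: B(r=z,w=z) vs A(r=y,w=y). No conflict.
Steps 3,4: same thread (A). No race.
Steps 4,5: A(r=-,w=y) vs C(r=-,w=x). No conflict.
Steps 5,6: C(r=-,w=x) vs B(r=y,w=z). No conflict.
Steps 6,7: same thread (B). No race.
Steps 7,8: B(r=z,w=y) vs A(r=-,w=x). No conflict.
Steps 8,9: A(r=-,w=x) vs C(r=z,w=z). No conflict.
Steps 9,10: same thread (C). No race.

Answer: no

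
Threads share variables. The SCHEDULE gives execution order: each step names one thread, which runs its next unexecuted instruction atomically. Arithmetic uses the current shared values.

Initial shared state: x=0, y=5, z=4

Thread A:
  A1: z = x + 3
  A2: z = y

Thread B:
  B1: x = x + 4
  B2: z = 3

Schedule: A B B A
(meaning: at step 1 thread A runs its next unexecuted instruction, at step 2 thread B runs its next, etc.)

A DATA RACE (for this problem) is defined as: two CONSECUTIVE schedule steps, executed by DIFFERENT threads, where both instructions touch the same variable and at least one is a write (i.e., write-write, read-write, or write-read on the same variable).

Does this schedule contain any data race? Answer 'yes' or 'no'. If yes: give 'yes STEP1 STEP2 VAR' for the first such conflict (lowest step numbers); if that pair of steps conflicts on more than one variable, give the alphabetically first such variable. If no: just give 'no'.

Answer: yes 1 2 x

Derivation:
Steps 1,2: A(z = x + 3) vs B(x = x + 4). RACE on x (R-W).
Steps 2,3: same thread (B). No race.
Steps 3,4: B(z = 3) vs A(z = y). RACE on z (W-W).
First conflict at steps 1,2.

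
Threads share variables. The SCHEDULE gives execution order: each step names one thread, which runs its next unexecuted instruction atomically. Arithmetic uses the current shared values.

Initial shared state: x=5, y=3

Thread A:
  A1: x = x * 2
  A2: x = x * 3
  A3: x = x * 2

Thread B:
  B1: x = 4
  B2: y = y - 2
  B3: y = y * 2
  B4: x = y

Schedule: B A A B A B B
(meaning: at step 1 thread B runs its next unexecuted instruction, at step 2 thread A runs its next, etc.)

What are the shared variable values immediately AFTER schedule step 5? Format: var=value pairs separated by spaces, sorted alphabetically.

Answer: x=48 y=1

Derivation:
Step 1: thread B executes B1 (x = 4). Shared: x=4 y=3. PCs: A@0 B@1
Step 2: thread A executes A1 (x = x * 2). Shared: x=8 y=3. PCs: A@1 B@1
Step 3: thread A executes A2 (x = x * 3). Shared: x=24 y=3. PCs: A@2 B@1
Step 4: thread B executes B2 (y = y - 2). Shared: x=24 y=1. PCs: A@2 B@2
Step 5: thread A executes A3 (x = x * 2). Shared: x=48 y=1. PCs: A@3 B@2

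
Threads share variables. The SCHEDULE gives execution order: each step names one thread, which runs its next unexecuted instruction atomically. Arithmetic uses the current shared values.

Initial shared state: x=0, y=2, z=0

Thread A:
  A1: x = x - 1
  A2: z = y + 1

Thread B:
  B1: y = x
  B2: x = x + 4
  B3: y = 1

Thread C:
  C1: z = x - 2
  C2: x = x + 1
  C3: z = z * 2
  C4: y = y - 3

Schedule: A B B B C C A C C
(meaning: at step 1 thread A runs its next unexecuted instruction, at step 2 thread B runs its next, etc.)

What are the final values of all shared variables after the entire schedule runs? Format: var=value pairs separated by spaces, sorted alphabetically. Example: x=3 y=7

Answer: x=4 y=-2 z=4

Derivation:
Step 1: thread A executes A1 (x = x - 1). Shared: x=-1 y=2 z=0. PCs: A@1 B@0 C@0
Step 2: thread B executes B1 (y = x). Shared: x=-1 y=-1 z=0. PCs: A@1 B@1 C@0
Step 3: thread B executes B2 (x = x + 4). Shared: x=3 y=-1 z=0. PCs: A@1 B@2 C@0
Step 4: thread B executes B3 (y = 1). Shared: x=3 y=1 z=0. PCs: A@1 B@3 C@0
Step 5: thread C executes C1 (z = x - 2). Shared: x=3 y=1 z=1. PCs: A@1 B@3 C@1
Step 6: thread C executes C2 (x = x + 1). Shared: x=4 y=1 z=1. PCs: A@1 B@3 C@2
Step 7: thread A executes A2 (z = y + 1). Shared: x=4 y=1 z=2. PCs: A@2 B@3 C@2
Step 8: thread C executes C3 (z = z * 2). Shared: x=4 y=1 z=4. PCs: A@2 B@3 C@3
Step 9: thread C executes C4 (y = y - 3). Shared: x=4 y=-2 z=4. PCs: A@2 B@3 C@4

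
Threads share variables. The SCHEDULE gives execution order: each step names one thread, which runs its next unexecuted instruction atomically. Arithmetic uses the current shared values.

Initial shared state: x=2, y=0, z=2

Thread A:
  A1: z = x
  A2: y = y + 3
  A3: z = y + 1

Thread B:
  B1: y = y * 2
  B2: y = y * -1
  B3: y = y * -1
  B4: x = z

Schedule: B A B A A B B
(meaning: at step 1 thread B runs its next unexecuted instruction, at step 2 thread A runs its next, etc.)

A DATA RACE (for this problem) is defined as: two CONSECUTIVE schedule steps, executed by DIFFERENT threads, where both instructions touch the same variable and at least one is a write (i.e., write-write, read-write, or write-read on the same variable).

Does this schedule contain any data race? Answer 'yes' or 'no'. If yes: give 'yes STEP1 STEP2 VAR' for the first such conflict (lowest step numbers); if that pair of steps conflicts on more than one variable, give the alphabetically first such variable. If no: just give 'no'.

Steps 1,2: B(r=y,w=y) vs A(r=x,w=z). No conflict.
Steps 2,3: A(r=x,w=z) vs B(r=y,w=y). No conflict.
Steps 3,4: B(y = y * -1) vs A(y = y + 3). RACE on y (W-W).
Steps 4,5: same thread (A). No race.
Steps 5,6: A(z = y + 1) vs B(y = y * -1). RACE on y (R-W).
Steps 6,7: same thread (B). No race.
First conflict at steps 3,4.

Answer: yes 3 4 y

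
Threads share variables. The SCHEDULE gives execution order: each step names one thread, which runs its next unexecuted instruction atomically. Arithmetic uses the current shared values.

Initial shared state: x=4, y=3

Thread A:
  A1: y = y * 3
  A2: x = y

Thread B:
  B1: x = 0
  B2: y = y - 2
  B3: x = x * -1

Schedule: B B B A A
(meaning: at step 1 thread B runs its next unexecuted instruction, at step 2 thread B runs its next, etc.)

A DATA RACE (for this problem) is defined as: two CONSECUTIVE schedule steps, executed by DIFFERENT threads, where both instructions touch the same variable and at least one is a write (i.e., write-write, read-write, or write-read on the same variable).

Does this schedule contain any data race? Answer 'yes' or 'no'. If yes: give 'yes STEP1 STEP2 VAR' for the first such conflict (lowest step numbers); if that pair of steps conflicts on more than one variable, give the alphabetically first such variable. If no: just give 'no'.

Steps 1,2: same thread (B). No race.
Steps 2,3: same thread (B). No race.
Steps 3,4: B(r=x,w=x) vs A(r=y,w=y). No conflict.
Steps 4,5: same thread (A). No race.

Answer: no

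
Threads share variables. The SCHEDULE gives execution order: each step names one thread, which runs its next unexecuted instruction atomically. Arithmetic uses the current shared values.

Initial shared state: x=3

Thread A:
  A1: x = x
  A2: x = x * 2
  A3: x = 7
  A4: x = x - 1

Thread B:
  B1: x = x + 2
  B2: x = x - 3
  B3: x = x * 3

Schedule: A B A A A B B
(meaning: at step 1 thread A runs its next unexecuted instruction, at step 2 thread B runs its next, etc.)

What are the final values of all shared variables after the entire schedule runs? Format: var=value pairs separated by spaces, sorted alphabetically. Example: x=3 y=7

Step 1: thread A executes A1 (x = x). Shared: x=3. PCs: A@1 B@0
Step 2: thread B executes B1 (x = x + 2). Shared: x=5. PCs: A@1 B@1
Step 3: thread A executes A2 (x = x * 2). Shared: x=10. PCs: A@2 B@1
Step 4: thread A executes A3 (x = 7). Shared: x=7. PCs: A@3 B@1
Step 5: thread A executes A4 (x = x - 1). Shared: x=6. PCs: A@4 B@1
Step 6: thread B executes B2 (x = x - 3). Shared: x=3. PCs: A@4 B@2
Step 7: thread B executes B3 (x = x * 3). Shared: x=9. PCs: A@4 B@3

Answer: x=9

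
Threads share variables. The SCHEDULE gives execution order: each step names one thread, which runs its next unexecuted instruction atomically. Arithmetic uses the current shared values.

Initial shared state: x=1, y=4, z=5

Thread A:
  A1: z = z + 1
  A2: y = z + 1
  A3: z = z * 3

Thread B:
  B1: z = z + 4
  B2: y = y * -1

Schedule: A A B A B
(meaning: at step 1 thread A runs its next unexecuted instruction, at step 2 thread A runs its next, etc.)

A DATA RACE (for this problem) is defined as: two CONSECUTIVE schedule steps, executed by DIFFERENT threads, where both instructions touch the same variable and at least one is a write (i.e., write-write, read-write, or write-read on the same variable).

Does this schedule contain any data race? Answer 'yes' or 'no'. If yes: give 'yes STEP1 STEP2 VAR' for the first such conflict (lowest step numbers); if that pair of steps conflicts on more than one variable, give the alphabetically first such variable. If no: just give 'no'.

Answer: yes 2 3 z

Derivation:
Steps 1,2: same thread (A). No race.
Steps 2,3: A(y = z + 1) vs B(z = z + 4). RACE on z (R-W).
Steps 3,4: B(z = z + 4) vs A(z = z * 3). RACE on z (W-W).
Steps 4,5: A(r=z,w=z) vs B(r=y,w=y). No conflict.
First conflict at steps 2,3.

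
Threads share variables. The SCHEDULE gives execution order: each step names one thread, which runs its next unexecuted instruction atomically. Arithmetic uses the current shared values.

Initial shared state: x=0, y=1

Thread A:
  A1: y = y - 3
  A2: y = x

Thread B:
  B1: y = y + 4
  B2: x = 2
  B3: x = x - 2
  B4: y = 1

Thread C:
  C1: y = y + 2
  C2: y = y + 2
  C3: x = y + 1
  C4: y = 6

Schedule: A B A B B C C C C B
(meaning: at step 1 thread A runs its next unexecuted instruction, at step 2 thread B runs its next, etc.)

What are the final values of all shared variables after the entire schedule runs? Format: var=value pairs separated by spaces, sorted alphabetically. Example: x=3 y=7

Step 1: thread A executes A1 (y = y - 3). Shared: x=0 y=-2. PCs: A@1 B@0 C@0
Step 2: thread B executes B1 (y = y + 4). Shared: x=0 y=2. PCs: A@1 B@1 C@0
Step 3: thread A executes A2 (y = x). Shared: x=0 y=0. PCs: A@2 B@1 C@0
Step 4: thread B executes B2 (x = 2). Shared: x=2 y=0. PCs: A@2 B@2 C@0
Step 5: thread B executes B3 (x = x - 2). Shared: x=0 y=0. PCs: A@2 B@3 C@0
Step 6: thread C executes C1 (y = y + 2). Shared: x=0 y=2. PCs: A@2 B@3 C@1
Step 7: thread C executes C2 (y = y + 2). Shared: x=0 y=4. PCs: A@2 B@3 C@2
Step 8: thread C executes C3 (x = y + 1). Shared: x=5 y=4. PCs: A@2 B@3 C@3
Step 9: thread C executes C4 (y = 6). Shared: x=5 y=6. PCs: A@2 B@3 C@4
Step 10: thread B executes B4 (y = 1). Shared: x=5 y=1. PCs: A@2 B@4 C@4

Answer: x=5 y=1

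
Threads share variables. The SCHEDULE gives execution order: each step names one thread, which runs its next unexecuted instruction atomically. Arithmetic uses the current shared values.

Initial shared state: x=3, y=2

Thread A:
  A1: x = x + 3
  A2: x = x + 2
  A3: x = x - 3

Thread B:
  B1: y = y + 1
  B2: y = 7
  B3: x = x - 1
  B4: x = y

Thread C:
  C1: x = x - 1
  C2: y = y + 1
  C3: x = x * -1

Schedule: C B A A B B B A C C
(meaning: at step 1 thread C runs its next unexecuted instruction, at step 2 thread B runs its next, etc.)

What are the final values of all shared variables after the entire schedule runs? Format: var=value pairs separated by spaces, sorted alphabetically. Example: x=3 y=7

Step 1: thread C executes C1 (x = x - 1). Shared: x=2 y=2. PCs: A@0 B@0 C@1
Step 2: thread B executes B1 (y = y + 1). Shared: x=2 y=3. PCs: A@0 B@1 C@1
Step 3: thread A executes A1 (x = x + 3). Shared: x=5 y=3. PCs: A@1 B@1 C@1
Step 4: thread A executes A2 (x = x + 2). Shared: x=7 y=3. PCs: A@2 B@1 C@1
Step 5: thread B executes B2 (y = 7). Shared: x=7 y=7. PCs: A@2 B@2 C@1
Step 6: thread B executes B3 (x = x - 1). Shared: x=6 y=7. PCs: A@2 B@3 C@1
Step 7: thread B executes B4 (x = y). Shared: x=7 y=7. PCs: A@2 B@4 C@1
Step 8: thread A executes A3 (x = x - 3). Shared: x=4 y=7. PCs: A@3 B@4 C@1
Step 9: thread C executes C2 (y = y + 1). Shared: x=4 y=8. PCs: A@3 B@4 C@2
Step 10: thread C executes C3 (x = x * -1). Shared: x=-4 y=8. PCs: A@3 B@4 C@3

Answer: x=-4 y=8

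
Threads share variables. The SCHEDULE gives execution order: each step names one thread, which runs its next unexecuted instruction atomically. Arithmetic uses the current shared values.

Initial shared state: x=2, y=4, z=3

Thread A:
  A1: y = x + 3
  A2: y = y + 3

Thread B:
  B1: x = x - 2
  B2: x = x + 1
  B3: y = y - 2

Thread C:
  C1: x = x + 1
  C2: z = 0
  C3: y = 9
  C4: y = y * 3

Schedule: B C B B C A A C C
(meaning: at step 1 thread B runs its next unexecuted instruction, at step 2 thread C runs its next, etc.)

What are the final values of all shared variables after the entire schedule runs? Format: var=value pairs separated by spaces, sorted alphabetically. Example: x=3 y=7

Answer: x=2 y=27 z=0

Derivation:
Step 1: thread B executes B1 (x = x - 2). Shared: x=0 y=4 z=3. PCs: A@0 B@1 C@0
Step 2: thread C executes C1 (x = x + 1). Shared: x=1 y=4 z=3. PCs: A@0 B@1 C@1
Step 3: thread B executes B2 (x = x + 1). Shared: x=2 y=4 z=3. PCs: A@0 B@2 C@1
Step 4: thread B executes B3 (y = y - 2). Shared: x=2 y=2 z=3. PCs: A@0 B@3 C@1
Step 5: thread C executes C2 (z = 0). Shared: x=2 y=2 z=0. PCs: A@0 B@3 C@2
Step 6: thread A executes A1 (y = x + 3). Shared: x=2 y=5 z=0. PCs: A@1 B@3 C@2
Step 7: thread A executes A2 (y = y + 3). Shared: x=2 y=8 z=0. PCs: A@2 B@3 C@2
Step 8: thread C executes C3 (y = 9). Shared: x=2 y=9 z=0. PCs: A@2 B@3 C@3
Step 9: thread C executes C4 (y = y * 3). Shared: x=2 y=27 z=0. PCs: A@2 B@3 C@4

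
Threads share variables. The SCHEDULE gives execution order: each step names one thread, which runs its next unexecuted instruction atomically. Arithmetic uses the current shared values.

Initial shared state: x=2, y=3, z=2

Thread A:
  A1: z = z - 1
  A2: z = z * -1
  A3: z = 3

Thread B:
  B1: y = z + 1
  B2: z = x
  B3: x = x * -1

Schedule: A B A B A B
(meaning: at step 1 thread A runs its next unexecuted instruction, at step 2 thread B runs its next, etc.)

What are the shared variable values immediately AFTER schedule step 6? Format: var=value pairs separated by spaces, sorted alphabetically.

Step 1: thread A executes A1 (z = z - 1). Shared: x=2 y=3 z=1. PCs: A@1 B@0
Step 2: thread B executes B1 (y = z + 1). Shared: x=2 y=2 z=1. PCs: A@1 B@1
Step 3: thread A executes A2 (z = z * -1). Shared: x=2 y=2 z=-1. PCs: A@2 B@1
Step 4: thread B executes B2 (z = x). Shared: x=2 y=2 z=2. PCs: A@2 B@2
Step 5: thread A executes A3 (z = 3). Shared: x=2 y=2 z=3. PCs: A@3 B@2
Step 6: thread B executes B3 (x = x * -1). Shared: x=-2 y=2 z=3. PCs: A@3 B@3

Answer: x=-2 y=2 z=3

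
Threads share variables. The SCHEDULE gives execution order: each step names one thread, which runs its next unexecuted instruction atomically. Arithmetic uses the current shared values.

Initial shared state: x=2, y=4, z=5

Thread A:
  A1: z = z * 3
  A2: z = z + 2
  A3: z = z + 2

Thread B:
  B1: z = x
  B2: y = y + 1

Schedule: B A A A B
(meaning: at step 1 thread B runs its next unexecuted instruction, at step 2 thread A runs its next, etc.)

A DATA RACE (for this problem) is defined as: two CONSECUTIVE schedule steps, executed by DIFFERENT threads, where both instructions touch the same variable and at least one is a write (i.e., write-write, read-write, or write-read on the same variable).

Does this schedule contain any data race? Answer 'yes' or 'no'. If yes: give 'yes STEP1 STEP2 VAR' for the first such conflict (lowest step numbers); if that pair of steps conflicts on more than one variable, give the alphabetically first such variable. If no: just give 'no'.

Steps 1,2: B(z = x) vs A(z = z * 3). RACE on z (W-W).
Steps 2,3: same thread (A). No race.
Steps 3,4: same thread (A). No race.
Steps 4,5: A(r=z,w=z) vs B(r=y,w=y). No conflict.
First conflict at steps 1,2.

Answer: yes 1 2 z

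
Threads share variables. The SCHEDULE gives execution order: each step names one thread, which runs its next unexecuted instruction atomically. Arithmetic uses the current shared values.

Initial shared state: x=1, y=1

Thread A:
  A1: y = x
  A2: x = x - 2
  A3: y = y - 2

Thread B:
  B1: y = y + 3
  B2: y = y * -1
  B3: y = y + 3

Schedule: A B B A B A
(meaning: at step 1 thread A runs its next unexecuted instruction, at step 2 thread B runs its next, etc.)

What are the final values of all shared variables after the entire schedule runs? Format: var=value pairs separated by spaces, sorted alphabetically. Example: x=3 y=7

Answer: x=-1 y=-3

Derivation:
Step 1: thread A executes A1 (y = x). Shared: x=1 y=1. PCs: A@1 B@0
Step 2: thread B executes B1 (y = y + 3). Shared: x=1 y=4. PCs: A@1 B@1
Step 3: thread B executes B2 (y = y * -1). Shared: x=1 y=-4. PCs: A@1 B@2
Step 4: thread A executes A2 (x = x - 2). Shared: x=-1 y=-4. PCs: A@2 B@2
Step 5: thread B executes B3 (y = y + 3). Shared: x=-1 y=-1. PCs: A@2 B@3
Step 6: thread A executes A3 (y = y - 2). Shared: x=-1 y=-3. PCs: A@3 B@3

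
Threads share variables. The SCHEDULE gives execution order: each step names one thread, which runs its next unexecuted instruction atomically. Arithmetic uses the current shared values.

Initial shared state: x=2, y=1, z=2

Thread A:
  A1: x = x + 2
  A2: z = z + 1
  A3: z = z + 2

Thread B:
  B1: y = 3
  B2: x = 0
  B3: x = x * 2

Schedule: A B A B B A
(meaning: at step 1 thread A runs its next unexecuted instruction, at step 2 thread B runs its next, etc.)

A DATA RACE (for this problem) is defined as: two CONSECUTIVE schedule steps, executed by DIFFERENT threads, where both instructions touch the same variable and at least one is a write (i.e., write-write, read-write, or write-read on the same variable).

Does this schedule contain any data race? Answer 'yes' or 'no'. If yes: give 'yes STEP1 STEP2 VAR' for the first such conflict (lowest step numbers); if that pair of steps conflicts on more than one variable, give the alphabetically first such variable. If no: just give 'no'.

Steps 1,2: A(r=x,w=x) vs B(r=-,w=y). No conflict.
Steps 2,3: B(r=-,w=y) vs A(r=z,w=z). No conflict.
Steps 3,4: A(r=z,w=z) vs B(r=-,w=x). No conflict.
Steps 4,5: same thread (B). No race.
Steps 5,6: B(r=x,w=x) vs A(r=z,w=z). No conflict.

Answer: no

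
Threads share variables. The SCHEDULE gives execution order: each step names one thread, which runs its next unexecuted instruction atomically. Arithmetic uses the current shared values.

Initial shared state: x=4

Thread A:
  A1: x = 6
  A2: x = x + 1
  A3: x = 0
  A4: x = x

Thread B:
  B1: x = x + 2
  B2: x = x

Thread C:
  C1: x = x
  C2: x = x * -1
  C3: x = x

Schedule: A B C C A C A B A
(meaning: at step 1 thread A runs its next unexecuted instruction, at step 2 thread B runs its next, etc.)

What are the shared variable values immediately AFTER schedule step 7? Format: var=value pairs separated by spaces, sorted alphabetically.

Answer: x=0

Derivation:
Step 1: thread A executes A1 (x = 6). Shared: x=6. PCs: A@1 B@0 C@0
Step 2: thread B executes B1 (x = x + 2). Shared: x=8. PCs: A@1 B@1 C@0
Step 3: thread C executes C1 (x = x). Shared: x=8. PCs: A@1 B@1 C@1
Step 4: thread C executes C2 (x = x * -1). Shared: x=-8. PCs: A@1 B@1 C@2
Step 5: thread A executes A2 (x = x + 1). Shared: x=-7. PCs: A@2 B@1 C@2
Step 6: thread C executes C3 (x = x). Shared: x=-7. PCs: A@2 B@1 C@3
Step 7: thread A executes A3 (x = 0). Shared: x=0. PCs: A@3 B@1 C@3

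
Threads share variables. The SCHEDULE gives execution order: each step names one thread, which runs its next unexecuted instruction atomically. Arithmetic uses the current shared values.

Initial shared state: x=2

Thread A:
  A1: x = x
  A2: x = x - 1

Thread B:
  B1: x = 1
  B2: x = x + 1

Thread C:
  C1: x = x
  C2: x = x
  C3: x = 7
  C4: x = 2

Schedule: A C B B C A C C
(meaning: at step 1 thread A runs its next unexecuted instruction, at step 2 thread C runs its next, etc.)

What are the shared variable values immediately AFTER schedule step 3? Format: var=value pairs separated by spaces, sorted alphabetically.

Step 1: thread A executes A1 (x = x). Shared: x=2. PCs: A@1 B@0 C@0
Step 2: thread C executes C1 (x = x). Shared: x=2. PCs: A@1 B@0 C@1
Step 3: thread B executes B1 (x = 1). Shared: x=1. PCs: A@1 B@1 C@1

Answer: x=1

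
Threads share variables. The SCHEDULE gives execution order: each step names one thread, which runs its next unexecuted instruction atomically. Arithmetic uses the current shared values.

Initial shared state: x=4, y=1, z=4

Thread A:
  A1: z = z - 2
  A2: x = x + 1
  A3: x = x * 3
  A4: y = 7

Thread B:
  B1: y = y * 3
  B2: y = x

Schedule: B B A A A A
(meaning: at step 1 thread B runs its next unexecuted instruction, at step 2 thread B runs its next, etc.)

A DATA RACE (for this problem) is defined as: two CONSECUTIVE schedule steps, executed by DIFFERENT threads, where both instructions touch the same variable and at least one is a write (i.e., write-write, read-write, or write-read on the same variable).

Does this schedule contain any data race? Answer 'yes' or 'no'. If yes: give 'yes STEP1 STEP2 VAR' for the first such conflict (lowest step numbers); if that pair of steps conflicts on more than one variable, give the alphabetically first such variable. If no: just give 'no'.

Answer: no

Derivation:
Steps 1,2: same thread (B). No race.
Steps 2,3: B(r=x,w=y) vs A(r=z,w=z). No conflict.
Steps 3,4: same thread (A). No race.
Steps 4,5: same thread (A). No race.
Steps 5,6: same thread (A). No race.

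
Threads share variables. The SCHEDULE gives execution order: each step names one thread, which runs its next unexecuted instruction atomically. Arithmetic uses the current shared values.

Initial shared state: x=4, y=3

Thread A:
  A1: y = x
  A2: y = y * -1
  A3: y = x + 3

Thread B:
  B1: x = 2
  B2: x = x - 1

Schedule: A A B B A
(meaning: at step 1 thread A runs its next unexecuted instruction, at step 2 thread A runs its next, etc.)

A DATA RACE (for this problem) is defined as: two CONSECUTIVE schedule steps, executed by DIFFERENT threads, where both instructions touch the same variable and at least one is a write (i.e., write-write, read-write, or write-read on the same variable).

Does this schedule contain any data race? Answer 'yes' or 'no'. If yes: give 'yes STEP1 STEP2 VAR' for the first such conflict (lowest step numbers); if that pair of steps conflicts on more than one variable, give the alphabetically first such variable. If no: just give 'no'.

Steps 1,2: same thread (A). No race.
Steps 2,3: A(r=y,w=y) vs B(r=-,w=x). No conflict.
Steps 3,4: same thread (B). No race.
Steps 4,5: B(x = x - 1) vs A(y = x + 3). RACE on x (W-R).
First conflict at steps 4,5.

Answer: yes 4 5 x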